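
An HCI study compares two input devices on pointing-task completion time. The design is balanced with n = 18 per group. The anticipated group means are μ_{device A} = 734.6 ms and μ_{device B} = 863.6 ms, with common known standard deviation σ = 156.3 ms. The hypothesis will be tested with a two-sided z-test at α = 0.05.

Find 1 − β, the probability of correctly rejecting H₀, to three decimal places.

Standardized effect: d = |μ_{device A} − μ_{device B}| / σ = |734.6 − 863.6| / 156.3 = 0.8253
Noncentrality parameter: δ = d·√(n/2) = 0.8253 × √(18/2) = 2.4760
Critical value for a two-sided test at α = 0.05: z_{α/2} = 1.960.
Power = Φ(δ − 1.960) + Φ(−δ − 1.960) = Φ(0.516) + Φ(-4.436) = 0.6971 + 0.0000 = 0.6971.

Power ≈ 0.697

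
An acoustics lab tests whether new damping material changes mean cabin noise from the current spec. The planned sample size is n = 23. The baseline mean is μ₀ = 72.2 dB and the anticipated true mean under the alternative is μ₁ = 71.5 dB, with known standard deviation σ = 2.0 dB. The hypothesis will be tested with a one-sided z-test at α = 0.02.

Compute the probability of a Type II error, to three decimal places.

Standardized effect: d = |μ₁ − μ₀| / σ = |71.5 − 72.2| / 2.0 = 0.3500
Noncentrality parameter: δ = d·√n = 0.3500 × √23 = 1.6785
Critical value for a one-sided test at α = 0.02: z_α = 2.054.
Power = P(Z > 2.054 − δ) = Φ(-0.375) = 0.3538.
Type II error: β = 1 − power = 1 − 0.3538 = 0.6462.

β ≈ 0.646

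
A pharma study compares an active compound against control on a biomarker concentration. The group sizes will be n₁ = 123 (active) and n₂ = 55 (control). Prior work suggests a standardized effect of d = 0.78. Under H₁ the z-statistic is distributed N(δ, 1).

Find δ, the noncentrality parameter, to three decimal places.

δ = d / √(1/n₁ + 1/n₂) = 0.78 / √(1/123 + 1/55) = 4.8086

δ ≈ 4.809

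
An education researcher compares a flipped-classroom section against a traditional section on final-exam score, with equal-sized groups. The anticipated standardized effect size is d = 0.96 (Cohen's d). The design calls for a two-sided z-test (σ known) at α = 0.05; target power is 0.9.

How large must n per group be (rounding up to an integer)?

n = 23 per group

For power 0.9 need Φ(δ − z_{0.025}) = 0.9, so δ = z_{0.025} + z_{0.10} = 1.960 + 1.282 = 3.242.
(For δ > 0 the lower-tail rejection region contributes negligibly to power, so the one-term inversion is standard.)
δ = d·√(n/2) ⇒ n = 2(δ/d)² = 2 × (3.242 / 0.96)² = 22.80.
Round up to the next whole unit.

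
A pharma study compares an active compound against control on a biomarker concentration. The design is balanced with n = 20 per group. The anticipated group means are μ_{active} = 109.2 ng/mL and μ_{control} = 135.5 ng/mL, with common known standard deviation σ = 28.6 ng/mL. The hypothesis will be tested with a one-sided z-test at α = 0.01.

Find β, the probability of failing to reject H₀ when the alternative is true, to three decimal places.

β ≈ 0.280

Standardized effect: d = |μ_{active} − μ_{control}| / σ = |109.2 − 135.5| / 28.6 = 0.9196
Noncentrality parameter: δ = d·√(n/2) = 0.9196 × √(20/2) = 2.9080
One-sided α = 0.01 → critical value z_{0.01} = 2.326.
Power = P(Z > 2.326 − δ) = Φ(0.582) = 0.7196.
Type II error: β = 1 − power = 1 − 0.7196 = 0.2804.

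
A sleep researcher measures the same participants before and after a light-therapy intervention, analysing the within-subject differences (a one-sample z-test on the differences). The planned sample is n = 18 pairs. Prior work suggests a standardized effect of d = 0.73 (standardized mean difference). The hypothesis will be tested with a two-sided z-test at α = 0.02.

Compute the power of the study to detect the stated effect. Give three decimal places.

Power ≈ 0.780

Noncentrality parameter: δ = d·√n = 0.73 × √18 = 3.0971
Critical value for a two-sided test at α = 0.02: z_{α/2} = 2.326.
Power = Φ(δ − 2.326) + Φ(−δ − 2.326) = Φ(0.771) + Φ(-5.423) = 0.7796 + 0.0000 = 0.7796.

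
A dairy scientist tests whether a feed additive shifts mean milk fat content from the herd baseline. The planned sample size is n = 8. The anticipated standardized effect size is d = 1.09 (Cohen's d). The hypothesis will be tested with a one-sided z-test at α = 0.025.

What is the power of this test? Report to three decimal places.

Noncentrality parameter: δ = d·√n = 1.09 × √8 = 3.0830
Critical value for a one-sided test at α = 0.025: z_α = 1.960.
Power = P(Z > 1.960 − δ) = Φ(1.123) = 0.8693.

Power ≈ 0.869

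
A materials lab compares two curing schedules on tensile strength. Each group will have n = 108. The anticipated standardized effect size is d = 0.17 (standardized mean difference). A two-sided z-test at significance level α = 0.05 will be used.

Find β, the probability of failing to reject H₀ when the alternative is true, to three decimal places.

β ≈ 0.761

Noncentrality parameter: δ = d·√(n/2) = 0.17 × √(108/2) = 1.2492
Two-sided α = 0.05 → critical value z_{0.025} = 1.960.
Power = Φ(δ − 1.960) + Φ(−δ − 1.960) = Φ(-0.711) + Φ(-3.209) = 0.2386 + 0.0007 = 0.2393.
Type II error: β = 1 − power = 1 − 0.2393 = 0.7607.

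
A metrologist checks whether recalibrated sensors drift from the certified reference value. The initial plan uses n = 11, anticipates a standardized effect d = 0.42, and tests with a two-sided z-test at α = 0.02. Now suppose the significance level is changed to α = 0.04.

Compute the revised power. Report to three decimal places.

δ = d·√n = 0.42 × √11 = 1.3930 (unchanged). New critical value: z_{0.02} = 2.054.
Revised power = Φ(δ − 2.054) + Φ(−δ − 2.054) = Φ(-0.661) + Φ(-3.447) = 0.2544 + 0.0003 = 0.2547.

Power ≈ 0.255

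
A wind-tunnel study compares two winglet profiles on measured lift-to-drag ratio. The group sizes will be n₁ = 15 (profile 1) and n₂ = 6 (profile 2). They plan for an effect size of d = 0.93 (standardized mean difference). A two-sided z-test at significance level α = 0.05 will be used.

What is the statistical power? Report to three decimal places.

Noncentrality parameter: δ = d / √(1/n₁ + 1/n₂) = 0.93 / √(1/15 + 1/6) = 1.9253
Two-sided α = 0.05 → critical value z_{0.025} = 1.960.
Power = Φ(δ − 1.960) + Φ(−δ − 1.960) = Φ(-0.035) + Φ(-3.885) = 0.4862 + 0.0001 = 0.4862.

Power ≈ 0.486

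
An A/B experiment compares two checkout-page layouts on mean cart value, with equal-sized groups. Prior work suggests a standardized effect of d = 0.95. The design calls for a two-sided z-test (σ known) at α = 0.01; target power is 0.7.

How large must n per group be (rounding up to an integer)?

n = 22 per group

For power 0.7 need Φ(δ − z_{0.005}) = 0.7, so δ = z_{0.005} + z_{0.30} = 2.576 + 0.524 = 3.100.
(Ignoring the negligible lower-tail rejection probability gives the usual closed-form inversion.)
δ = d·√(n/2) ⇒ n = 2(δ/d)² = 2 × (3.100 / 0.95)² = 21.30.
Rounding up, n = 22 per group.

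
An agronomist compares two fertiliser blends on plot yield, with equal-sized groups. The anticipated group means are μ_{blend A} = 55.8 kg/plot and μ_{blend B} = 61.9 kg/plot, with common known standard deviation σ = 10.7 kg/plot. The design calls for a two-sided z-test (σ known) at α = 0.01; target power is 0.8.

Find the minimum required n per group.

Standardized effect: d = |μ_{blend A} − μ_{blend B}| / σ = |55.8 − 61.9| / 10.7 = 0.5701
For power 0.8 need Φ(δ − z_{0.005}) = 0.8, so δ = z_{0.005} + z_{0.20} = 2.576 + 0.842 = 3.417.
(Ignoring the negligible lower-tail rejection probability gives the usual closed-form inversion.)
δ = d·√(n/2) ⇒ n = 2(δ/d)² = 2 × (3.417 / 0.5701)² = 71.87.
Round up to the next whole unit.

n = 72 per group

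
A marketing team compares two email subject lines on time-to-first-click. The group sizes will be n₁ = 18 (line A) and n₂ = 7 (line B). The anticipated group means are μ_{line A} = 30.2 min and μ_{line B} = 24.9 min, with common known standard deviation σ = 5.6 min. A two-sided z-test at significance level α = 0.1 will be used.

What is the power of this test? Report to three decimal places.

Power ≈ 0.684

Standardized effect: d = |μ_{line A} − μ_{line B}| / σ = |30.2 − 24.9| / 5.6 = 0.9464
Noncentrality parameter: δ = d / √(1/n₁ + 1/n₂) = 0.9464 / √(1/18 + 1/7) = 2.1247
Two-sided α = 0.1 → critical value z_{0.05} = 1.645.
Power = Φ(δ − 1.645) + Φ(−δ − 1.645) = Φ(0.480) + Φ(-3.770) = 0.6843 + 0.0001 = 0.6844.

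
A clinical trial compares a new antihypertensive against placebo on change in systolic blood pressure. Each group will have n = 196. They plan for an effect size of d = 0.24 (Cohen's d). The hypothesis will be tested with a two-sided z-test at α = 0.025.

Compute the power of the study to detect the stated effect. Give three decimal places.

Noncentrality parameter: δ = d·√(n/2) = 0.24 × √(196/2) = 2.3759
Critical value for a two-sided test at α = 0.025: z_{α/2} = 2.241.
Power = Φ(δ − 2.241) + Φ(−δ − 2.241) = Φ(0.134) + Φ(-4.617) = 0.5535 + 0.0000 = 0.5535.

Power ≈ 0.553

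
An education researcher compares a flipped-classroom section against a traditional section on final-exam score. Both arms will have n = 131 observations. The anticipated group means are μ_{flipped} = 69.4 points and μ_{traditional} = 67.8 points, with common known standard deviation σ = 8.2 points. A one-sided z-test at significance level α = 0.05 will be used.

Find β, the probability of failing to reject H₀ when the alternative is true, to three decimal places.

Standardized effect: d = |μ_{flipped} − μ_{traditional}| / σ = |69.4 − 67.8| / 8.2 = 0.1951
Noncentrality parameter: δ = d·√(n/2) = 0.1951 × √(131/2) = 1.5792
One-sided α = 0.05 → critical value z_{0.05} = 1.645.
Power = P(Z > 1.645 − δ) = Φ(-0.066) = 0.4738.
Type II error: β = 1 − power = 1 − 0.4738 = 0.5262.

β ≈ 0.526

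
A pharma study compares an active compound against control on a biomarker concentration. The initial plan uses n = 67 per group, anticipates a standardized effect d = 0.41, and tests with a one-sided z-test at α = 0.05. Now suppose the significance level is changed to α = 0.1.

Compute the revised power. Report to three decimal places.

Power ≈ 0.862

δ = d·√(n/2) = 0.41 × √(67/2) = 2.3730 (unchanged). New critical value: z_{0.1} = 1.282.
Revised power = P(Z > 1.282 − δ) = Φ(1.091) = 0.8625.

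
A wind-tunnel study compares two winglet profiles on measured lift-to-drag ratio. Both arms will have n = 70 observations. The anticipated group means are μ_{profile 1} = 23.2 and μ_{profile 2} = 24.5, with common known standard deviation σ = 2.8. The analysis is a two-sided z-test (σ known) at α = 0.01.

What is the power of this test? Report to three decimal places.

Standardized effect: d = |μ_{profile 1} − μ_{profile 2}| / σ = |23.2 − 24.5| / 2.8 = 0.4643
Noncentrality parameter: δ = d·√(n/2) = 0.4643 × √(70/2) = 2.7468
Two-sided α = 0.01 → critical value z_{0.005} = 2.576.
Power = Φ(δ − 2.576) + Φ(−δ − 2.576) = Φ(0.171) + Φ(-5.323) = 0.5679 + 0.0000 = 0.5679.

Power ≈ 0.568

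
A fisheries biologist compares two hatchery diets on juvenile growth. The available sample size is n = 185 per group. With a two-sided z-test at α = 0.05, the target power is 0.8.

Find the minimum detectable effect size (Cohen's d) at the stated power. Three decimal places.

d ≈ 0.291

Required noncentrality: δ = z_{0.025} + z_{0.20} = 1.960 + 0.842 = 2.802.
(Lower-tail contribution to power is negligible for δ > 0.)
δ = d·√(n/2) ⇒ d = δ/√(n/2) = 2.802/√(185/2) = 0.2913.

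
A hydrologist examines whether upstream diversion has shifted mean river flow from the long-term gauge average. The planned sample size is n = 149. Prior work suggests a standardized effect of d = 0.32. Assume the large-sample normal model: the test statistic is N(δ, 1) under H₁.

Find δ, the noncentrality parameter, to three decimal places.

δ ≈ 3.906

δ = d·√n = 0.32 × √149 = 3.9061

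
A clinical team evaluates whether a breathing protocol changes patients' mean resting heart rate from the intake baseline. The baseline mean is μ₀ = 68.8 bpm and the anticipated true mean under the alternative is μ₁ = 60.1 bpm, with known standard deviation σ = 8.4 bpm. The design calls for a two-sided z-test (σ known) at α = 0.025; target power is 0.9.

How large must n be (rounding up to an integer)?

Standardized effect: d = |μ₁ − μ₀| / σ = |60.1 − 68.8| / 8.4 = 1.0357
Set Φ(δ − 2.241) = 0.9; then δ − 2.241 = Φ⁻¹(0.9) = 1.282, giving δ = 3.523.
(For δ > 0 the lower-tail rejection region contributes negligibly to power, so the one-term inversion is standard.)
δ = d·√n ⇒ n = (δ/d)² = (3.523 / 1.0357)² = 11.57.
Rounding up, n = 12.

n = 12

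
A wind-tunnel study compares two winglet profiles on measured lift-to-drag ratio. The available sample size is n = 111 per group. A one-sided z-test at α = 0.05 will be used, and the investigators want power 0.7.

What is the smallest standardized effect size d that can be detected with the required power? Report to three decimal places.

d ≈ 0.291

Need Φ(δ − 1.645) = 0.7, so δ = 1.645 + 0.524 = 2.169.
δ = d·√(n/2) ⇒ d = δ/√(n/2) = 2.169/√(111/2) = 0.2912.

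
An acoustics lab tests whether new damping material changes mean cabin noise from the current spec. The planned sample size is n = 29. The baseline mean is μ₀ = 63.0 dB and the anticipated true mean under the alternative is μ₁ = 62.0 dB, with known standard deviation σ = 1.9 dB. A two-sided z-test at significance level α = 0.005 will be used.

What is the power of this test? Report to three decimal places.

Power ≈ 0.511

Standardized effect: d = |μ₁ − μ₀| / σ = |62.0 − 63.0| / 1.9 = 0.5263
Noncentrality parameter: δ = d·√n = 0.5263 × √29 = 2.8343
Critical value for a two-sided test at α = 0.005: z_{α/2} = 2.807.
Power = Φ(δ − 2.807) + Φ(−δ − 2.807) = Φ(0.027) + Φ(-5.641) = 0.5109 + 0.0000 = 0.5109.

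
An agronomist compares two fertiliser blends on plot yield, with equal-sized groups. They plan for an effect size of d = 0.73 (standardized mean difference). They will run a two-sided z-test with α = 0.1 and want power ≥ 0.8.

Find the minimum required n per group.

Set Φ(δ − 1.645) = 0.8; then δ − 1.645 = Φ⁻¹(0.8) = 0.842, giving δ = 2.486.
(The Φ(−δ − z_{α/2}) term is vanishingly small for δ > 0 and is dropped in the standard sample-size formula.)
δ = d·√(n/2) ⇒ n = 2(δ/d)² = 2 × (2.486 / 0.73)² = 23.20.
Rounding up, n = 24 per group.

n = 24 per group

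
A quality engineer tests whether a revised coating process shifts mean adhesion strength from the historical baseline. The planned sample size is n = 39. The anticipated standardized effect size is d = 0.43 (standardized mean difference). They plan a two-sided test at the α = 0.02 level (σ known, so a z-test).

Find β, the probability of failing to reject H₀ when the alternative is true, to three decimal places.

β ≈ 0.360

Noncentrality parameter: δ = d·√n = 0.43 × √39 = 2.6853
Two-sided α = 0.02 → critical value z_{0.01} = 2.326.
Power = Φ(δ − 2.326) + Φ(−δ − 2.326) = Φ(0.359) + Φ(-5.012) = 0.6402 + 0.0000 = 0.6402.
Type II error: β = 1 − power = 1 − 0.6402 = 0.3598.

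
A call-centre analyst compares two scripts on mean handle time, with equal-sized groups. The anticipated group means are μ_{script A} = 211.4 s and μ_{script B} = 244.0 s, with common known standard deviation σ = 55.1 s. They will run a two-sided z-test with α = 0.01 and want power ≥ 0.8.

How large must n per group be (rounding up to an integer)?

Standardized effect: d = |μ_{script A} − μ_{script B}| / σ = |211.4 − 244.0| / 55.1 = 0.5917
Set Φ(δ − 2.576) = 0.8; then δ − 2.576 = Φ⁻¹(0.8) = 0.842, giving δ = 3.417.
(For δ > 0 the lower-tail rejection region contributes negligibly to power, so the one-term inversion is standard.)
δ = d·√(n/2) ⇒ n = 2(δ/d)² = 2 × (3.417 / 0.5917)² = 66.73.
Rounding up, n = 67 per group.

n = 67 per group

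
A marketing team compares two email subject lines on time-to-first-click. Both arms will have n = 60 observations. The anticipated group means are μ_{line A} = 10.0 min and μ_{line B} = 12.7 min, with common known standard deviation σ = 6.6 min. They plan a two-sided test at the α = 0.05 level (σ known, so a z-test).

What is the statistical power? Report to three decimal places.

Power ≈ 0.611

Standardized effect: d = |μ_{line A} − μ_{line B}| / σ = |10.0 − 12.7| / 6.6 = 0.4091
Noncentrality parameter: δ = d·√(n/2) = 0.4091 × √(60/2) = 2.2407
Critical value for a two-sided test at α = 0.05: z_{α/2} = 1.960.
Power = Φ(δ − 1.960) + Φ(−δ − 1.960) = Φ(0.281) + Φ(-4.201) = 0.6105 + 0.0000 = 0.6106.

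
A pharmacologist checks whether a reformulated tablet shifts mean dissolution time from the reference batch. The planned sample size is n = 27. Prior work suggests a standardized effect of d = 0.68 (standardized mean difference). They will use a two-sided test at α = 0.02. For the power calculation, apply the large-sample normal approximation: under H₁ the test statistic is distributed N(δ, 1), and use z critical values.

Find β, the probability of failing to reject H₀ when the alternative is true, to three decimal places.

Noncentrality parameter: δ = d·√n = 0.68 × √27 = 3.5334
Two-sided α = 0.02 → critical value z_{0.01} = 2.326.
Power = Φ(δ − 2.326) + Φ(−δ − 2.326) = Φ(1.207) + Φ(-5.860) = 0.8863 + 0.0000 = 0.8863.
Type II error: β = 1 − power = 1 − 0.8863 = 0.1137.

β ≈ 0.114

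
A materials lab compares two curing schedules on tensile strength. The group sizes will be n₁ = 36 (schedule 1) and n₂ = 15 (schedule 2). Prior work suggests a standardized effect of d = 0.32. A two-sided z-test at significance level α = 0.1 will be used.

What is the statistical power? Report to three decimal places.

Power ≈ 0.277

Noncentrality parameter: δ = d / √(1/n₁ + 1/n₂) = 0.32 / √(1/36 + 1/15) = 1.0413
Two-sided α = 0.1 → critical value z_{0.05} = 1.645.
Power = Φ(δ − 1.645) + Φ(−δ − 1.645) = Φ(-0.604) + Φ(-2.686) = 0.2731 + 0.0036 = 0.2767.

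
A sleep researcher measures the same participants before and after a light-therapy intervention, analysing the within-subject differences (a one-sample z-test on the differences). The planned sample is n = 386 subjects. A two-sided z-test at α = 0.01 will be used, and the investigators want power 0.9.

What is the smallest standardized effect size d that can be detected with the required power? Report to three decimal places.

Need Φ(δ − 2.576) = 0.9, so δ = 2.576 + 1.282 = 3.857.
(The second rejection-region term Φ(−δ − z_{α/2}) is negligible and dropped.)
δ = d·√n ⇒ d = δ/√n = 3.857/√386 = 0.1963.

d ≈ 0.196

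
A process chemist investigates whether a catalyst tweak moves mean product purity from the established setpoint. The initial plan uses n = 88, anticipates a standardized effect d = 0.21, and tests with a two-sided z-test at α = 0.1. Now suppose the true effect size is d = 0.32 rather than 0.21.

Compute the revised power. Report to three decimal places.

Power ≈ 0.913

With d = 0.32: δ = d·√n = 0.32 × √88 = 3.0019. Critical value z_{0.05} = 1.645.
Revised power = Φ(δ − 1.645) + Φ(−δ − 1.645) = Φ(1.357) + Φ(-4.647) = 0.9126 + 0.0000 = 0.9126.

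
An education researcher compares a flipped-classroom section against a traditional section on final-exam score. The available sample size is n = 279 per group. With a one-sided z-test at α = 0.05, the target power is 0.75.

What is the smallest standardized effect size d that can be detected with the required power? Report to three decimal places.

d ≈ 0.196

Required noncentrality: δ = z_{0.05} + z_{0.25} = 1.645 + 0.674 = 2.319.
δ = d·√(n/2) ⇒ d = δ/√(n/2) = 2.319/√(279/2) = 0.1964.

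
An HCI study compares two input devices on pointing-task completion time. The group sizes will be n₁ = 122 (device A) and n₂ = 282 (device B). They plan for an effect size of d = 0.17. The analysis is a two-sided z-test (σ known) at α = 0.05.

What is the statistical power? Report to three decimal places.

Power ≈ 0.348

Noncentrality parameter: δ = d / √(1/n₁ + 1/n₂) = 0.17 / √(1/122 + 1/282) = 1.5688
Two-sided α = 0.05 → critical value z_{0.025} = 1.960.
Power = Φ(δ − 1.960) + Φ(−δ − 1.960) = Φ(-0.391) + Φ(-3.529) = 0.3478 + 0.0002 = 0.3480.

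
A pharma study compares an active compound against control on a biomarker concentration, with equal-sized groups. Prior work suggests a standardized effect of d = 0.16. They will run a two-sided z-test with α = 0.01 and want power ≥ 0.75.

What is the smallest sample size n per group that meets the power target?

Set Φ(δ − 2.576) = 0.75; then δ − 2.576 = Φ⁻¹(0.75) = 0.674, giving δ = 3.250.
(For δ > 0 the lower-tail rejection region contributes negligibly to power, so the one-term inversion is standard.)
δ = d·√(n/2) ⇒ n = 2(δ/d)² = 2 × (3.250 / 0.16)² = 825.36.
Round up to the next whole unit.

n = 826 per group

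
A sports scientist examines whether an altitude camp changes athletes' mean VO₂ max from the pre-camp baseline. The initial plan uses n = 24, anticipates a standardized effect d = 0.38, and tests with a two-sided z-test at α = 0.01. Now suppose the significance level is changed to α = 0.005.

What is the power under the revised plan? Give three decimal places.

δ = d·√n = 0.38 × √24 = 1.8616 (unchanged). New critical value: z_{0.0025} = 2.807.
Revised power = Φ(δ − 2.807) + Φ(−δ − 2.807) = Φ(-0.945) + Φ(-4.669) = 0.1722 + 0.0000 = 0.1722.

Power ≈ 0.172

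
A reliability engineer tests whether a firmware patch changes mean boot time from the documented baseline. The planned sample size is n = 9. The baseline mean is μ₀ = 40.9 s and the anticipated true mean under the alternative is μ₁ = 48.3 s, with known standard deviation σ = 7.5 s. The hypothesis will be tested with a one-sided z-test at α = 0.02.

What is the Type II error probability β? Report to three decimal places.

β ≈ 0.182

Standardized effect: d = |μ₁ − μ₀| / σ = |48.3 − 40.9| / 7.5 = 0.9867
Noncentrality parameter: δ = d·√n = 0.9867 × √9 = 2.9600
Critical value for a one-sided test at α = 0.02: z_α = 2.054.
Power = Φ(δ − 2.054) = Φ(0.906) = 0.8176.
Type II error: β = 1 − power = 1 − 0.8176 = 0.1824.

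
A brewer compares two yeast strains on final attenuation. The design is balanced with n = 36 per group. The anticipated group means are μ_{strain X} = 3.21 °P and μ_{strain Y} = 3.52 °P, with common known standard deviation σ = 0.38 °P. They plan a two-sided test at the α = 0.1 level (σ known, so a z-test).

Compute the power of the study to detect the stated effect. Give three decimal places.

Standardized effect: d = |μ_{strain X} − μ_{strain Y}| / σ = |3.21 − 3.52| / 0.38 = 0.8158
Noncentrality parameter: δ = d·√(n/2) = 0.8158 × √(36/2) = 3.4611
Critical value for a two-sided test at α = 0.1: z_{α/2} = 1.645.
Power = Φ(δ − 1.645) + Φ(−δ − 1.645) = Φ(1.816) + Φ(-5.106) = 0.9653 + 0.0000 = 0.9653.

Power ≈ 0.965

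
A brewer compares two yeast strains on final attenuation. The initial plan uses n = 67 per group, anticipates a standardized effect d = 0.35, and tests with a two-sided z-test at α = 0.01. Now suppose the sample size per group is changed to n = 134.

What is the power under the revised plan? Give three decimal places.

With n = 134 per group: δ = d·√(n/2) = 0.35 × √(134/2) = 2.8649. Critical value z_{0.005} = 2.576.
Revised power = Φ(δ − 2.576) + Φ(−δ − 2.576) = Φ(0.289) + Φ(-5.441) = 0.6137 + 0.0000 = 0.6137.

Power ≈ 0.614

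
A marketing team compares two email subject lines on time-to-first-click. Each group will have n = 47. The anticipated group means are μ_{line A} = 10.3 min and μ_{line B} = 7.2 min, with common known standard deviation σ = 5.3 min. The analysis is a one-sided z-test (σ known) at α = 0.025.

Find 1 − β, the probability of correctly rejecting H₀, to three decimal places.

Standardized effect: d = |μ_{line A} − μ_{line B}| / σ = |10.3 − 7.2| / 5.3 = 0.5849
Noncentrality parameter: δ = d·√(n/2) = 0.5849 × √(47/2) = 2.8354
One-sided α = 0.025 → critical value z_{0.025} = 1.960.
Power = Φ(δ − 1.960) = Φ(0.875) = 0.8093.

Power ≈ 0.809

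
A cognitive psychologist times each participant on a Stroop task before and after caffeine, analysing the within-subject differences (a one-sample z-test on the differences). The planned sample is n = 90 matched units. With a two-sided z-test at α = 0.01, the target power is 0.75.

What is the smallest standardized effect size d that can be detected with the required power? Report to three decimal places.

d ≈ 0.343

Required noncentrality: δ = z_{0.005} + z_{0.25} = 2.576 + 0.674 = 3.250.
(Lower-tail contribution to power is negligible for δ > 0.)
δ = d·√n ⇒ d = δ/√n = 3.250/√90 = 0.3426.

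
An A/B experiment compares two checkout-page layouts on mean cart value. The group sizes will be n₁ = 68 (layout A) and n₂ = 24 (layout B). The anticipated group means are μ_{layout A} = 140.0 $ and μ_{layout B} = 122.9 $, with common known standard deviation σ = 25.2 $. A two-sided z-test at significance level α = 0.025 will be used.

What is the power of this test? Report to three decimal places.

Standardized effect: d = |μ_{layout A} − μ_{layout B}| / σ = |140.0 − 122.9| / 25.2 = 0.6786
Noncentrality parameter: δ = d / √(1/n₁ + 1/n₂) = 0.6786 / √(1/68 + 1/24) = 2.8580
Critical value for a two-sided test at α = 0.025: z_{α/2} = 2.241.
Power = Φ(δ − 2.241) + Φ(−δ − 2.241) = Φ(0.617) + Φ(-5.099) = 0.7312 + 0.0000 = 0.7312.

Power ≈ 0.731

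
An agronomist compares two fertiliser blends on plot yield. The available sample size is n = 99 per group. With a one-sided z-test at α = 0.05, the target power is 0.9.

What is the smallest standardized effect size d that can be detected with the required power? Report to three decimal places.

d ≈ 0.416

Required noncentrality: δ = z_{0.05} + z_{0.10} = 1.645 + 1.282 = 2.926.
δ = d·√(n/2) ⇒ d = δ/√(n/2) = 2.926/√(99/2) = 0.4159.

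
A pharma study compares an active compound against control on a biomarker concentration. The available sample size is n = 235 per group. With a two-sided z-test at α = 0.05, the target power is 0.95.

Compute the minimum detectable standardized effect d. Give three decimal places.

d ≈ 0.333

Need Φ(δ − 1.960) = 0.95, so δ = 1.960 + 1.645 = 3.605.
(Lower-tail contribution to power is negligible for δ > 0.)
δ = d·√(n/2) ⇒ d = δ/√(n/2) = 3.605/√(235/2) = 0.3326.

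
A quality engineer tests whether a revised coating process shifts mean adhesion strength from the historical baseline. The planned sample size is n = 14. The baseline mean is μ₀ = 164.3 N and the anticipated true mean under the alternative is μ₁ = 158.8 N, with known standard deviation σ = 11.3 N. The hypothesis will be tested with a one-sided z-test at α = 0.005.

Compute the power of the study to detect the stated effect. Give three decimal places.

Standardized effect: d = |μ₁ − μ₀| / σ = |158.8 − 164.3| / 11.3 = 0.4867
Noncentrality parameter: δ = d·√n = 0.4867 × √14 = 1.8212
Critical value for a one-sided test at α = 0.005: z_α = 2.576.
Power = P(Z > 2.576 − δ) = Φ(-0.755) = 0.2252.

Power ≈ 0.225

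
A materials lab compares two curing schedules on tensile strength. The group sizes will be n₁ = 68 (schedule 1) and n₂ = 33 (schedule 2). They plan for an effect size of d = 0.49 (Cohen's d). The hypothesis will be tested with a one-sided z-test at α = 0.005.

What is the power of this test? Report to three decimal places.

Power ≈ 0.395

Noncentrality parameter: δ = d / √(1/n₁ + 1/n₂) = 0.49 / √(1/68 + 1/33) = 2.3097
One-sided α = 0.005 → critical value z_{0.005} = 2.576.
Power = P(Z > 2.576 − δ) = Φ(-0.266) = 0.3951.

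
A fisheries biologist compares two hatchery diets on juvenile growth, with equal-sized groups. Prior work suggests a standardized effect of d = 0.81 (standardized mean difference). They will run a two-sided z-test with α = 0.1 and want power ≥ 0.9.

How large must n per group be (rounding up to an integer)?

n = 27 per group

For power 0.9 need Φ(δ − z_{0.05}) = 0.9, so δ = z_{0.05} + z_{0.10} = 1.645 + 1.282 = 2.926.
(The Φ(−δ − z_{α/2}) term is vanishingly small for δ > 0 and is dropped in the standard sample-size formula.)
δ = d·√(n/2) ⇒ n = 2(δ/d)² = 2 × (2.926 / 0.81)² = 26.11.
Round up to the next whole unit.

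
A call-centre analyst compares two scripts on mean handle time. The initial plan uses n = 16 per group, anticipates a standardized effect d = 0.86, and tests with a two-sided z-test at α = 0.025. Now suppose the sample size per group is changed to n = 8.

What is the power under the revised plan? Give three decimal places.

Power ≈ 0.301

With n = 8 per group: δ = d·√(n/2) = 0.86 × √(8/2) = 1.7200. Critical value z_{0.0125} = 2.241.
Revised power = Φ(δ − 2.241) + Φ(−δ − 2.241) = Φ(-0.521) + Φ(-3.961) = 0.3010 + 0.0000 = 0.3011.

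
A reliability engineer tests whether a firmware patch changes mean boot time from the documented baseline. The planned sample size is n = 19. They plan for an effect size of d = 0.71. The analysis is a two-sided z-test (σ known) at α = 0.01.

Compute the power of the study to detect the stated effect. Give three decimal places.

Power ≈ 0.698

Noncentrality parameter: δ = d·√n = 0.71 × √19 = 3.0948
Two-sided α = 0.01 → critical value z_{0.005} = 2.576.
Power = Φ(δ − 2.576) + Φ(−δ − 2.576) = Φ(0.519) + Φ(-5.671) = 0.6981 + 0.0000 = 0.6981.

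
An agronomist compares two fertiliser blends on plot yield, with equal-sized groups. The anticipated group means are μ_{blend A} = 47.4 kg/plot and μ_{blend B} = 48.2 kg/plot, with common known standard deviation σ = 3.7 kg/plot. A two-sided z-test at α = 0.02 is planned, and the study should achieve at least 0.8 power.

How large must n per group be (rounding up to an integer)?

Standardized effect: d = |μ_{blend A} − μ_{blend B}| / σ = |47.4 − 48.2| / 3.7 = 0.2162
Set Φ(δ − 2.326) = 0.8; then δ − 2.326 = Φ⁻¹(0.8) = 0.842, giving δ = 3.168.
(Ignoring the negligible lower-tail rejection probability gives the usual closed-form inversion.)
δ = d·√(n/2) ⇒ n = 2(δ/d)² = 2 × (3.168 / 0.2162)² = 429.35.
Rounding up, n = 430 per group.

n = 430 per group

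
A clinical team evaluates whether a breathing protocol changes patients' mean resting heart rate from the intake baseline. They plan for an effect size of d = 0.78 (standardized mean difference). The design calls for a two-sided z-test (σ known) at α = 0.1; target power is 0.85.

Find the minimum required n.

For power 0.85 need Φ(δ − z_{0.05}) = 0.85, so δ = z_{0.05} + z_{0.15} = 1.645 + 1.036 = 2.681.
(For δ > 0 the lower-tail rejection region contributes negligibly to power, so the one-term inversion is standard.)
δ = d·√n ⇒ n = (δ/d)² = (2.681 / 0.78)² = 11.82.
Round up to the next whole unit.

n = 12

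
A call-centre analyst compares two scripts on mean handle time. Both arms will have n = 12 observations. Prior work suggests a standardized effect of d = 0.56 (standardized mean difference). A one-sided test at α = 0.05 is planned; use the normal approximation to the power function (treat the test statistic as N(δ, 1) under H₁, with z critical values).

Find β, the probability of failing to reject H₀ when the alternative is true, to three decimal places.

β ≈ 0.608

Noncentrality parameter: δ = d·√(n/2) = 0.56 × √(12/2) = 1.3717
Critical value for a one-sided test at α = 0.05: z_α = 1.645.
Power = P(Z > 1.645 − δ) = Φ(-0.273) = 0.3924.
Type II error: β = 1 − power = 1 − 0.3924 = 0.6076.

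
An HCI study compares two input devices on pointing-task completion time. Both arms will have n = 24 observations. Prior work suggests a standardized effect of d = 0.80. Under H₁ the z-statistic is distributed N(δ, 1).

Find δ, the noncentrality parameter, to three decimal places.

The noncentrality parameter scales effect size by the design's sample-size factor: δ = d·√(n/2) = 0.80 × √(24/2) = 2.7713

δ ≈ 2.771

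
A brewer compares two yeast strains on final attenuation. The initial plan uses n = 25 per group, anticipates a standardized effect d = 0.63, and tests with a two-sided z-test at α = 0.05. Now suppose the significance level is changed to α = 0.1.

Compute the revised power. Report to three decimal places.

Power ≈ 0.720

δ = d·√(n/2) = 0.63 × √(25/2) = 2.2274 (unchanged). New critical value: z_{0.05} = 1.645.
Revised power = Φ(δ − 1.645) + Φ(−δ − 1.645) = Φ(0.583) + Φ(-3.872) = 0.7199 + 0.0001 = 0.7199.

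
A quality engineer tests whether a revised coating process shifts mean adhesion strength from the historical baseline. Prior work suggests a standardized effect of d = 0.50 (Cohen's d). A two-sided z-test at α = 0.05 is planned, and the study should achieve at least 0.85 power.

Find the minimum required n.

n = 36

For power 0.85 need Φ(δ − z_{0.025}) = 0.85, so δ = z_{0.025} + z_{0.15} = 1.960 + 1.036 = 2.996.
(For δ > 0 the lower-tail rejection region contributes negligibly to power, so the one-term inversion is standard.)
δ = d·√n ⇒ n = (δ/d)² = (2.996 / 0.50)² = 35.91.
Round up to the next whole unit.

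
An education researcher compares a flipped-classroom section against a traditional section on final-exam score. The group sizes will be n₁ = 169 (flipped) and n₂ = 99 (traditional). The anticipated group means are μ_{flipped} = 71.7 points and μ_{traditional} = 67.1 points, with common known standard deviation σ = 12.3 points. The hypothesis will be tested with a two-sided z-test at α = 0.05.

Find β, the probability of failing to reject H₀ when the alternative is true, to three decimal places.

β ≈ 0.160

Standardized effect: d = |μ_{flipped} − μ_{traditional}| / σ = |71.7 − 67.1| / 12.3 = 0.3740
Noncentrality parameter: δ = d / √(1/n₁ + 1/n₂) = 0.3740 / √(1/169 + 1/99) = 2.9549
Two-sided α = 0.05 → critical value z_{0.025} = 1.960.
Power = Φ(δ − 1.960) + Φ(−δ − 1.960) = Φ(0.995) + Φ(-4.915) = 0.8401 + 0.0000 = 0.8401.
Type II error: β = 1 − power = 1 − 0.8401 = 0.1599.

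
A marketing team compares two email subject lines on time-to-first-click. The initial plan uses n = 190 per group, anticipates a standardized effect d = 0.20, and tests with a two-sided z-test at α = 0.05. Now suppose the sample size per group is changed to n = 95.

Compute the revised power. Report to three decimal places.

With n = 95 per group: δ = d·√(n/2) = 0.20 × √(95/2) = 1.3784. Critical value z_{0.025} = 1.960.
Revised power = Φ(δ − 1.960) + Φ(−δ − 1.960) = Φ(-0.582) + Φ(-3.338) = 0.2804 + 0.0004 = 0.2809.

Power ≈ 0.281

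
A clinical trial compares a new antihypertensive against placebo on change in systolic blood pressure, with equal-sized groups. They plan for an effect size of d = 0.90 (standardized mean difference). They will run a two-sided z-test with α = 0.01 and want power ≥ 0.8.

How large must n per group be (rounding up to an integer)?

n = 29 per group

For power 0.8 need Φ(δ − z_{0.005}) = 0.8, so δ = z_{0.005} + z_{0.20} = 2.576 + 0.842 = 3.417.
(Ignoring the negligible lower-tail rejection probability gives the usual closed-form inversion.)
δ = d·√(n/2) ⇒ n = 2(δ/d)² = 2 × (3.417 / 0.90)² = 28.84.
Rounding up, n = 29 per group.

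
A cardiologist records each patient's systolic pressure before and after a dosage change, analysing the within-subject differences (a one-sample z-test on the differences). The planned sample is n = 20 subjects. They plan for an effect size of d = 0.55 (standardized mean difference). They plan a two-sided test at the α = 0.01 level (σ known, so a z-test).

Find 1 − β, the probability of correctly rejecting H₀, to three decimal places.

Noncentrality parameter: δ = d·√n = 0.55 × √20 = 2.4597
Critical value for a two-sided test at α = 0.01: z_{α/2} = 2.576.
Power = Φ(δ − 2.576) + Φ(−δ − 2.576) = Φ(-0.116) + Φ(-5.036) = 0.4538 + 0.0000 = 0.4538.

Power ≈ 0.454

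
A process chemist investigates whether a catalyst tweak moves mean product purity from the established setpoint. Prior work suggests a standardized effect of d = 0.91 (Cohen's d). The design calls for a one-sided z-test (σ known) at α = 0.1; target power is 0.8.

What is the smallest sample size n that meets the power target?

For power 0.8 need Φ(δ − z_{0.1}) = 0.8, so δ = z_{0.1} + z_{0.20} = 1.282 + 0.842 = 2.123.
δ = d·√n ⇒ n = (δ/d)² = (2.123 / 0.91)² = 5.44.
Round up to the next whole unit.

n = 6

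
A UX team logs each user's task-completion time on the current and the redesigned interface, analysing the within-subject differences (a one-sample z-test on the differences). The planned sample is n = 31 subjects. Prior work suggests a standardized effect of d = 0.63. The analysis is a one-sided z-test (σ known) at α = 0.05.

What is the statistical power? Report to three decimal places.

Noncentrality parameter: δ = d·√n = 0.63 × √31 = 3.5077
One-sided α = 0.05 → critical value z_{0.05} = 1.645.
Power = P(Z > 1.645 − δ) = Φ(1.863) = 0.9688.

Power ≈ 0.969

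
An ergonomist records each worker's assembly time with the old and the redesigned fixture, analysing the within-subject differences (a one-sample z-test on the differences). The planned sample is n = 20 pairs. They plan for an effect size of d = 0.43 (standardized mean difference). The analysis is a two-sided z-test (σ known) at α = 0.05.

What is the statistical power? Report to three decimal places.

Power ≈ 0.485

Noncentrality parameter: δ = d·√n = 0.43 × √20 = 1.9230
Critical value for a two-sided test at α = 0.05: z_{α/2} = 1.960.
Power = Φ(δ − 1.960) + Φ(−δ − 1.960) = Φ(-0.037) + Φ(-3.883) = 0.4853 + 0.0001 = 0.4853.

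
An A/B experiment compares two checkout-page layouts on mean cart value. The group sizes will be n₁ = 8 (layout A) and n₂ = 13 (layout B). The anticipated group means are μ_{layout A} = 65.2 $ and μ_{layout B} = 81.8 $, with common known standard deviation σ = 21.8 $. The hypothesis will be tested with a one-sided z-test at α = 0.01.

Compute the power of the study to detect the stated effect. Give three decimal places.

Power ≈ 0.264

Standardized effect: d = |μ_{layout A} − μ_{layout B}| / σ = |65.2 − 81.8| / 21.8 = 0.7615
Noncentrality parameter: δ = d / √(1/n₁ + 1/n₂) = 0.7615 / √(1/8 + 1/13) = 1.6946
One-sided α = 0.01 → critical value z_{0.01} = 2.326.
Power = P(Z > 2.326 − δ) = Φ(-0.632) = 0.2638.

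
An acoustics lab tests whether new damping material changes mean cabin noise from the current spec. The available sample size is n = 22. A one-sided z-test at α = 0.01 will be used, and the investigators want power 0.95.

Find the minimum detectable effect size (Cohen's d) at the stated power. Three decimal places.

Required noncentrality: δ = z_{0.01} + z_{0.05} = 2.326 + 1.645 = 3.971.
δ = d·√n ⇒ d = δ/√n = 3.971/√22 = 0.8467.

d ≈ 0.847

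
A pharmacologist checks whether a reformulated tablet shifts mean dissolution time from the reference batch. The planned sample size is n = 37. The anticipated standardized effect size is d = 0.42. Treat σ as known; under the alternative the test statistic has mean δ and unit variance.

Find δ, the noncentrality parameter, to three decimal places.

δ = d·√n = 0.42 × √37 = 2.5548

δ ≈ 2.555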